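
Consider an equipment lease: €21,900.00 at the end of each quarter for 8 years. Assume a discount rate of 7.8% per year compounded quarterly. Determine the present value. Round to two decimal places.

This is an ordinary annuity: 32 payments of €21,900.00 at the end of each quarter.
Periodic rate r = 0.078/4 per quarter; n is counted in quarters.
PV = PMT × [(1 − (1+r)^−n)/r] = 21,900 × [1 − (1+r)^−32] / r = €517,710.76

€517,710.76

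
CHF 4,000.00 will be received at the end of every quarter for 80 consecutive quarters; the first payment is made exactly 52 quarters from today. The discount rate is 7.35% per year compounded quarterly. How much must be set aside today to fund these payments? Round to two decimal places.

Ordinary annuity of 80 payments, first payment at period 52.
Periodic rate r = 0.0735/4 per quarter; n is counted in quarters.
The ordinary-annuity PV formula values the stream one period before the first payment (period 51); discount that back 51 periods:
PV₀ = 4,000 × [1 − (1+r)^−80] / r × (1+r)^−51 = CHF 65,966.89

CHF 65,966.89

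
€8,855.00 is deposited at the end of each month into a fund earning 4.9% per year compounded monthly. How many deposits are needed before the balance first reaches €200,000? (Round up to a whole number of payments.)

Periodic rate r = 0.049/12 per month; n is counted in months.
Ordinary annuity FV: 200,000 = 8,855 × [((1+r)^n − 1)/r].
(1+r)^n = 1 + 200,000 × r / 8,855, so n = ln(1 + 200,000·r/8,855) / ln(1+r) = 21.65.
Round up to a whole number of payments: n = 22.

22 payments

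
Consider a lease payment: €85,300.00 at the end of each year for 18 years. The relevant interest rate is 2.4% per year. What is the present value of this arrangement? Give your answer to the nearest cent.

This is an ordinary annuity: 18 payments of €85,300.00 at the end of each year.
Periodic rate r = 0.024 per year.
PV = PMT × [(1 − (1+r)^−n)/r] = 85,300 × [1 − (1+r)^−18] / r = €1,234,964.70

€1,234,964.70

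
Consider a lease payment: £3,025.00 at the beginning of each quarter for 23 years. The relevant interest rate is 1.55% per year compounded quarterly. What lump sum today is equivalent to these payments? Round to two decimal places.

This is an annuity due: 92 payments of £3,025.00 at the beginning of each quarter.
Periodic rate r = 0.0155/4 per quarter; n is counted in quarters.
PV = PMT × [(1 − (1+r)^−n)/r] × (1+r) = 3,025 × [1 − (1+r)^−92] / r × (1+r) = £234,626.94

£234,626.94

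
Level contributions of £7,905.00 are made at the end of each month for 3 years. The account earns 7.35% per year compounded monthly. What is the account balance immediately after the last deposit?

£317,312.19

This is an ordinary annuity: 36 deposits of £7,905.00 at the end of each month.
Periodic rate r = 0.0735/12 per month; n is counted in months.
FV = PMT × [((1+r)^n − 1)/r] = 7,905 × [(1+r)^36 − 1] / r = £317,312.19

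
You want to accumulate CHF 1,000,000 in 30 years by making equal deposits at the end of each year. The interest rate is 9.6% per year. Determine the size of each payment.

Level ordinary annuity; solve FV = PMT × [((1+r)^n − 1)/r] for PMT.
Periodic rate r = 0.096 per year.
With n = 30: PMT = 1,000,000 / ([((1+r)^n − 1)/r]) = CHF 6,556.09

CHF 6,556.09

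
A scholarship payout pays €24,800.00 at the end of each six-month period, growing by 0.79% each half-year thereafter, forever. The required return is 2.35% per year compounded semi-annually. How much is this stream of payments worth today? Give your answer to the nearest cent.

€6,441,558.44

Periodic rate r = 0.0235/2 per half-year.
Growing perpetuity (Gordon): PV = PMT₁ / (r − g) = 24,800 / (r − 0.0079) = €6,441,558.44.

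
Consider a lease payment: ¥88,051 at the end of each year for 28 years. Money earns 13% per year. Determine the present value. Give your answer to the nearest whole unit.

This is an ordinary annuity: 28 payments of ¥88,051 at the end of each year.
Periodic rate r = 0.13 per year.
PV = PMT × [(1 − (1+r)^−n)/r] = 88,051 × [1 − (1+r)^−28] / r = ¥655,205

¥655,205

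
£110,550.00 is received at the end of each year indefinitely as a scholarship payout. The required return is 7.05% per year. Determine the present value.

Periodic rate r = 0.0705 per year.
Level perpetuity: PV = PMT / r = 110,550 / (0.0705) = £1,568,085.11.

£1,568,085.11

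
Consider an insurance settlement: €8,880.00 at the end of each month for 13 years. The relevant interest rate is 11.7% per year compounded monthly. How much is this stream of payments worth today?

This is an ordinary annuity: 156 payments of €8,880.00 at the end of each month.
Periodic rate r = 0.117/12 per month; n is counted in months.
PV = PMT × [(1 − (1+r)^−n)/r] = 8,880 × [1 − (1+r)^−156] / r = €710,300.84

€710,300.84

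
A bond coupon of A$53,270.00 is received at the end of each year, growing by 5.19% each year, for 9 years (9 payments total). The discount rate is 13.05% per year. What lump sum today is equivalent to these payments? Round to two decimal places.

Periodic rate r = 0.1305 per year.
Growing ordinary annuity: PV = PMT₁ × [1 − ((1+g)/(1+r))^n] / (r − g) = 53,270 × [1 − ((1+0.0519)/(1+r))^9] / (r − 0.0519) = A$323,415.79.

A$323,415.79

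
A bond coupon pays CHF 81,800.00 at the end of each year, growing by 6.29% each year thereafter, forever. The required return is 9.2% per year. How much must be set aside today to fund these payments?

CHF 2,810,996.56

Periodic rate r = 0.092 per year.
Growing perpetuity (Gordon): PV = PMT₁ / (r − g) = 81,800 / (r − 0.0629) = CHF 2,810,996.56.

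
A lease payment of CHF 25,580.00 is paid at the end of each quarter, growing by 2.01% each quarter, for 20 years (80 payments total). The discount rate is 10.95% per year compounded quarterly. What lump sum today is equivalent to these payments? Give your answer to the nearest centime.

CHF 1,524,708.24

Periodic rate r = 0.1095/4 per quarter; n is counted in quarters.
Growing ordinary annuity: PV = PMT₁ × [1 − ((1+g)/(1+r))^n] / (r − g) = 25,580 × [1 − ((1+0.0201)/(1+r))^80] / (r − 0.0201) = CHF 1,524,708.24.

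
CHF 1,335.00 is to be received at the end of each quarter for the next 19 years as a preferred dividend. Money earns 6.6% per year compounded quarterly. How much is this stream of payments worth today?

CHF 57,583.31

This is an ordinary annuity: 76 payments of CHF 1,335.00 at the end of each quarter.
Periodic rate r = 0.066/4 per quarter; n is counted in quarters.
PV = PMT × [(1 − (1+r)^−n)/r] = 1,335 × [1 − (1+r)^−76] / r = CHF 57,583.31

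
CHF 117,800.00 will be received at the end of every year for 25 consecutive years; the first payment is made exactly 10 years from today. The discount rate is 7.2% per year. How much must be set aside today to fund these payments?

Ordinary annuity of 25 payments, first payment at period 10.
Periodic rate r = 0.072 per year.
The ordinary-annuity PV formula values the stream one period before the first payment (period 9); discount that back 9 periods:
PV₀ = 117,800 × [1 − (1+r)^−25] / r × (1+r)^−9 = CHF 721,221.31

CHF 721,221.31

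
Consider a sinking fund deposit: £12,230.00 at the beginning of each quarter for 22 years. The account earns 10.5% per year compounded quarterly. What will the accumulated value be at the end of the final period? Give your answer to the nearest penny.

This is an annuity due: 88 deposits of £12,230.00 at the beginning of each quarter.
Periodic rate r = 0.105/4 per quarter; n is counted in quarters.
FV = PMT × [((1+r)^n − 1)/r] × (1+r) = 12,230 × [(1+r)^88 − 1] / r × (1+r) = £4,197,378.47

£4,197,378.47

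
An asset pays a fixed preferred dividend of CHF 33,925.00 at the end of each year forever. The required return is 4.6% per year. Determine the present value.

Periodic rate r = 0.046 per year.
Level perpetuity: PV = PMT / r = 33,925 / (0.046) = CHF 737,500.00.

CHF 737,500.00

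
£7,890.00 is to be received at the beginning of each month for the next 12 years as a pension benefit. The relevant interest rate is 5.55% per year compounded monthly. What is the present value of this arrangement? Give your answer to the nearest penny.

This is an annuity due: 144 payments of £7,890.00 at the beginning of each month.
Periodic rate r = 0.0555/12 per month; n is counted in months.
PV = PMT × [(1 − (1+r)^−n)/r] × (1+r) = 7,890 × [1 − (1+r)^−144] / r × (1+r) = £831,983.48

£831,983.48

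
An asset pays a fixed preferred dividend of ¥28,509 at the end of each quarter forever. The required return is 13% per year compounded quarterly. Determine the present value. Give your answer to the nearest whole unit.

¥877,200

Periodic rate r = 0.13/4 per quarter.
Level perpetuity: PV = PMT / r = 28,509 / (0.13/4) = ¥877,200.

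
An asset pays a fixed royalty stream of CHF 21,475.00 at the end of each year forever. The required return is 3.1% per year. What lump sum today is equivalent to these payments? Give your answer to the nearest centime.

CHF 692,741.94

Periodic rate r = 0.031 per year.
Level perpetuity: PV = PMT / r = 21,475 / (0.031) = CHF 692,741.94.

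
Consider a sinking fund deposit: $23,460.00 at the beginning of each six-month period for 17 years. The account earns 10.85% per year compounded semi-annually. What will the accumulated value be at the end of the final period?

$2,291,704.54

This is an annuity due: 34 deposits of $23,460.00 at the beginning of each six-month period.
Periodic rate r = 0.1085/2 per half-year; n is counted in half-years.
FV = PMT × [((1+r)^n − 1)/r] × (1+r) = 23,460 × [(1+r)^34 − 1] / r × (1+r) = $2,291,704.54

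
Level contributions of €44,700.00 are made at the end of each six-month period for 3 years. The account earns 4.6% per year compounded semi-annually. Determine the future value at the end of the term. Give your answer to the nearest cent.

This is an ordinary annuity: 6 deposits of €44,700.00 at the end of each six-month period.
Periodic rate r = 0.046/2 per half-year; n is counted in half-years.
FV = PMT × [((1+r)^n − 1)/r] = 44,700 × [(1+r)^6 − 1] / r = €284,102.66

€284,102.66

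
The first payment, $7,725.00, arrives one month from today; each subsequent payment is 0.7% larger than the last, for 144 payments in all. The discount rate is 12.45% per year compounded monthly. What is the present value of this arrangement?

Periodic rate r = 0.1245/12 per month; n is counted in months.
Growing ordinary annuity: PV = PMT₁ × [1 − ((1+g)/(1+r))^n] / (r − g) = 7,725 × [1 − ((1+0.007)/(1+r))^144] / (r − 0.007) = $875,130.32.

$875,130.32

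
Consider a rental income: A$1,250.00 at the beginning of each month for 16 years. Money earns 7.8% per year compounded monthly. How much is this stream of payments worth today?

A$137,766.61

This is an annuity due: 192 payments of A$1,250.00 at the beginning of each month.
Periodic rate r = 0.078/12 per month; n is counted in months.
PV = PMT × [(1 − (1+r)^−n)/r] × (1+r) = 1,250 × [1 − (1+r)^−192] / r × (1+r) = A$137,766.61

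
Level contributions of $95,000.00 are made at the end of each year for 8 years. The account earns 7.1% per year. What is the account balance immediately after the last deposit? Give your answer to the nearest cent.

$978,198.32

This is an ordinary annuity: 8 deposits of $95,000.00 at the end of each year.
Periodic rate r = 0.071 per year.
FV = PMT × [((1+r)^n − 1)/r] = 95,000 × [(1+r)^8 − 1] / r = $978,198.32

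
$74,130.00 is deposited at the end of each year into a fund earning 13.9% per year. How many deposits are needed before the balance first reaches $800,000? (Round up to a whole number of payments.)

8 payments

Periodic rate r = 0.139 per year.
Ordinary annuity FV: 800,000 = 74,130 × [((1+r)^n − 1)/r].
(1+r)^n = 1 + 800,000 × r / 74,130, so n = ln(1 + 800,000·r/74,130) / ln(1+r) = 7.04.
Round up to a whole number of payments: n = 8.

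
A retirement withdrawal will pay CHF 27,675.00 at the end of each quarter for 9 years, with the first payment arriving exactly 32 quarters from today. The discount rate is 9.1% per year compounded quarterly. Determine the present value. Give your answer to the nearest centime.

Ordinary annuity of 36 payments, first payment at period 32.
Periodic rate r = 0.091/4 per quarter; n is counted in quarters.
The ordinary-annuity PV formula values the stream one period before the first payment (period 31); discount that back 31 periods:
PV₀ = 27,675 × [1 − (1+r)^−36] / r × (1+r)^−31 = CHF 336,197.48

CHF 336,197.48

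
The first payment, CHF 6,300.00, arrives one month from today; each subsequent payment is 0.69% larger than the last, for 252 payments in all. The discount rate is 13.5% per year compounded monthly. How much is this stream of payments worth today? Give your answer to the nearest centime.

Periodic rate r = 0.135/12 per month; n is counted in months.
Growing ordinary annuity: PV = PMT₁ × [1 − ((1+g)/(1+r))^n] / (r − g) = 6,300 × [1 − ((1+0.0069)/(1+r))^252] / (r − 0.0069) = CHF 959,557.72.

CHF 959,557.72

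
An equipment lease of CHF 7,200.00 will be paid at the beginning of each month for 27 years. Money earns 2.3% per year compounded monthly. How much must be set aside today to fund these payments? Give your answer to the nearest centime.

This is an annuity due: 324 payments of CHF 7,200.00 at the beginning of each month.
Periodic rate r = 0.023/12 per month; n is counted in months.
PV = PMT × [(1 − (1+r)^−n)/r] × (1+r) = 7,200 × [1 − (1+r)^−324] / r × (1+r) = CHF 1,739,869.68

CHF 1,739,869.68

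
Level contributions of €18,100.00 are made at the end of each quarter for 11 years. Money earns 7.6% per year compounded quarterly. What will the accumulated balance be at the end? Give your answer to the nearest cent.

€1,228,034.01

This is an ordinary annuity: 44 deposits of €18,100.00 at the end of each quarter.
Periodic rate r = 0.076/4 per quarter; n is counted in quarters.
FV = PMT × [((1+r)^n − 1)/r] = 18,100 × [(1+r)^44 − 1] / r = €1,228,034.01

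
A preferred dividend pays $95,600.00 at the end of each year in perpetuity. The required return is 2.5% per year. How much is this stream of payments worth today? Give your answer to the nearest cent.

Periodic rate r = 0.025 per year.
Level perpetuity: PV = PMT / r = 95,600 / (0.025) = $3,824,000.00.

$3,824,000.00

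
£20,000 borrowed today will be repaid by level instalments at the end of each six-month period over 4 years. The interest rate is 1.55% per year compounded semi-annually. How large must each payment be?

£2,587.97

Level ordinary annuity; solve PV = PMT × [(1 − (1+r)^−n)/r] for PMT.
Periodic rate r = 0.0155/2 per half-year; n is counted in half-years.
With n = 8: PMT = 20,000 / ([(1 − (1+r)^−n)/r]) = £2,587.97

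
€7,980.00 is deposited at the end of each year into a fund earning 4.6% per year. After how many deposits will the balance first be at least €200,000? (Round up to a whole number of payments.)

Periodic rate r = 0.046 per year.
Ordinary annuity FV: 200,000 = 7,980 × [((1+r)^n − 1)/r].
(1+r)^n = 1 + 200,000 × r / 7,980, so n = ln(1 + 200,000·r/7,980) / ln(1+r) = 17.05.
Round up to a whole number of payments: n = 18.

18 payments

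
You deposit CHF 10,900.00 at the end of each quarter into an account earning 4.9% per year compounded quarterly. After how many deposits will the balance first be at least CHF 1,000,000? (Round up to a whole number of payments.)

62 payments

Periodic rate r = 0.049/4 per quarter; n is counted in quarters.
Ordinary annuity FV: 1,000,000 = 10,900 × [((1+r)^n − 1)/r].
(1+r)^n = 1 + 1,000,000 × r / 10,900, so n = ln(1 + 1,000,000·r/10,900) / ln(1+r) = 61.86.
Round up to a whole number of payments: n = 62.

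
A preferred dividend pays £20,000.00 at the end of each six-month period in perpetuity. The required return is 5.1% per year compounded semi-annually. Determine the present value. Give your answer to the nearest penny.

£784,313.73

Periodic rate r = 0.051/2 per half-year.
Level perpetuity: PV = PMT / r = 20,000 / (0.051/2) = £784,313.73.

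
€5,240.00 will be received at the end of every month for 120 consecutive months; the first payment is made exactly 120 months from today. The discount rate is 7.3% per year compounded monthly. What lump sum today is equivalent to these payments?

Ordinary annuity of 120 payments, first payment at period 120.
Periodic rate r = 0.073/12 per month; n is counted in months.
The ordinary-annuity PV formula values the stream one period before the first payment (period 119); discount that back 119 periods:
PV₀ = 5,240 × [1 − (1+r)^−120] / r × (1+r)^−119 = €216,401.30

€216,401.30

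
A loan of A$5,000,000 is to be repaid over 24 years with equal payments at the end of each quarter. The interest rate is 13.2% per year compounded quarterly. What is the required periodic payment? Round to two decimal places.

A$172,647.68

Level ordinary annuity; solve PV = PMT × [(1 − (1+r)^−n)/r] for PMT.
Periodic rate r = 0.132/4 per quarter; n is counted in quarters.
With n = 96: PMT = 5,000,000 / ([(1 − (1+r)^−n)/r]) = A$172,647.68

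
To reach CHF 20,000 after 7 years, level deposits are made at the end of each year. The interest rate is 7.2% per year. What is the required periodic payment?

CHF 2,296.98

Level ordinary annuity; solve FV = PMT × [((1+r)^n − 1)/r] for PMT.
Periodic rate r = 0.072 per year.
With n = 7: PMT = 20,000 / ([((1+r)^n − 1)/r]) = CHF 2,296.98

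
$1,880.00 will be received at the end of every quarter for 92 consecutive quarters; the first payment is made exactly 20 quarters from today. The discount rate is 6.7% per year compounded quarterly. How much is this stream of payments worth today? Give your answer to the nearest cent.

Ordinary annuity of 92 payments, first payment at period 20.
Periodic rate r = 0.067/4 per quarter; n is counted in quarters.
The ordinary-annuity PV formula values the stream one period before the first payment (period 19); discount that back 19 periods:
PV₀ = 1,880 × [1 − (1+r)^−92] / r × (1+r)^−19 = $64,103.38

$64,103.38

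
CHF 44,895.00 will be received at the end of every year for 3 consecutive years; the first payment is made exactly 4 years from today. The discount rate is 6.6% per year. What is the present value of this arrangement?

Ordinary annuity of 3 payments, first payment at period 4.
Periodic rate r = 0.066 per year.
The ordinary-annuity PV formula values the stream one period before the first payment (period 3); discount that back 3 periods:
PV₀ = 44,895 × [1 − (1+r)^−3] / r × (1+r)^−3 = CHF 97,977.05

CHF 97,977.05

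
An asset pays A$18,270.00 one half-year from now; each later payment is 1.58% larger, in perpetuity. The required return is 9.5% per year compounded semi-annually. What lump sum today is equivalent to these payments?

Periodic rate r = 0.095/2 per half-year.
Growing perpetuity (Gordon): PV = PMT₁ / (r − g) = 18,270 / (r − 0.0158) = A$576,340.69.

A$576,340.69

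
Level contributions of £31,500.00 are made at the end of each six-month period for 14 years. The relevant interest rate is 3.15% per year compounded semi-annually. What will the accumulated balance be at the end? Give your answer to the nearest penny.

This is an ordinary annuity: 28 deposits of £31,500.00 at the end of each six-month period.
Periodic rate r = 0.0315/2 per half-year; n is counted in half-years.
FV = PMT × [((1+r)^n − 1)/r] = 31,500 × [(1+r)^28 − 1] / r = £1,097,856.27

£1,097,856.27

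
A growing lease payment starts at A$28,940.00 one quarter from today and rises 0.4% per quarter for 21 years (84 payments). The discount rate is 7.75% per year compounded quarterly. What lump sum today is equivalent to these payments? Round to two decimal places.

Periodic rate r = 0.0775/4 per quarter; n is counted in quarters.
Growing ordinary annuity: PV = PMT₁ × [1 − ((1+g)/(1+r))^n] / (r − g) = 28,940 × [1 − ((1+0.004)/(1+r))^84] / (r − 0.004) = A$1,357,153.36.

A$1,357,153.36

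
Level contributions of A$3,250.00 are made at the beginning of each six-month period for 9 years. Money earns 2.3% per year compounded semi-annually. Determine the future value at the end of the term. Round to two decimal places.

This is an annuity due: 18 deposits of A$3,250.00 at the beginning of each six-month period.
Periodic rate r = 0.023/2 per half-year; n is counted in half-years.
FV = PMT × [((1+r)^n − 1)/r] × (1+r) = 3,250 × [(1+r)^18 − 1] / r × (1+r) = A$65,327.45

A$65,327.45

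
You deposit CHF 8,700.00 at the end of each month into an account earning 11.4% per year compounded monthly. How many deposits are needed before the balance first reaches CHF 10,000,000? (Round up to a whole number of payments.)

Periodic rate r = 0.114/12 per month; n is counted in months.
Ordinary annuity FV: 10,000,000 = 8,700 × [((1+r)^n − 1)/r].
(1+r)^n = 1 + 10,000,000 × r / 8,700, so n = ln(1 + 10,000,000·r/8,700) / ln(1+r) = 262.10.
Round up to a whole number of payments: n = 263.

263 payments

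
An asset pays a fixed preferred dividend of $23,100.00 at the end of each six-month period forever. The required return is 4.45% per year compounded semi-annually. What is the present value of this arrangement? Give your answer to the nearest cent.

Periodic rate r = 0.0445/2 per half-year.
Level perpetuity: PV = PMT / r = 23,100 / (0.0445/2) = $1,038,202.25.

$1,038,202.25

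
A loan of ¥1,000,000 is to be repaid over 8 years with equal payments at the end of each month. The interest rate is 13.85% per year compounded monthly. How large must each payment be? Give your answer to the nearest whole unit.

Level ordinary annuity; solve PV = PMT × [(1 − (1+r)^−n)/r] for PMT.
Periodic rate r = 0.1385/12 per month; n is counted in months.
With n = 96: PMT = 1,000,000 / ([(1 − (1+r)^−n)/r]) = ¥17,286

¥17,286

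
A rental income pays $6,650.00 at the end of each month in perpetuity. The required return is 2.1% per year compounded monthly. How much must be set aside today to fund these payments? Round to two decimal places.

$3,800,000.00

Periodic rate r = 0.021/12 per month.
Level perpetuity: PV = PMT / r = 6,650 / (0.021/12) = $3,800,000.00.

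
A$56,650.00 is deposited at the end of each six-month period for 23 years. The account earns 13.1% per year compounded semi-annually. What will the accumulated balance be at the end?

A$15,146,079.22

This is an ordinary annuity: 46 deposits of A$56,650.00 at the end of each six-month period.
Periodic rate r = 0.131/2 per half-year; n is counted in half-years.
FV = PMT × [((1+r)^n − 1)/r] = 56,650 × [(1+r)^46 − 1] / r = A$15,146,079.22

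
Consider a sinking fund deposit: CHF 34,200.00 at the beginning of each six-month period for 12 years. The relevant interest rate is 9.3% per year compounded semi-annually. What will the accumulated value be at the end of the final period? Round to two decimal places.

This is an annuity due: 24 deposits of CHF 34,200.00 at the beginning of each six-month period.
Periodic rate r = 0.093/2 per half-year; n is counted in half-years.
FV = PMT × [((1+r)^n − 1)/r] × (1+r) = 34,200 × [(1+r)^24 − 1] / r × (1+r) = CHF 1,521,468.49

CHF 1,521,468.49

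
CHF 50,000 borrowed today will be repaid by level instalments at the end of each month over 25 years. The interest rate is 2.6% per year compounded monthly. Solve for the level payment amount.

Level ordinary annuity; solve PV = PMT × [(1 − (1+r)^−n)/r] for PMT.
Periodic rate r = 0.026/12 per month; n is counted in months.
With n = 300: PMT = 50,000 / ([(1 − (1+r)^−n)/r]) = CHF 226.83

CHF 226.83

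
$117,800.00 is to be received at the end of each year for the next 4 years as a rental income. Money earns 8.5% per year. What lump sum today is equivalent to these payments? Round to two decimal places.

$385,865.29

This is an ordinary annuity: 4 payments of $117,800.00 at the end of each year.
Periodic rate r = 0.085 per year.
PV = PMT × [(1 − (1+r)^−n)/r] = 117,800 × [1 − (1+r)^−4] / r = $385,865.29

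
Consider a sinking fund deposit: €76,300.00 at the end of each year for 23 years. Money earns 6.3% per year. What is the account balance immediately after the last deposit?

This is an ordinary annuity: 23 deposits of €76,300.00 at the end of each year.
Periodic rate r = 0.063 per year.
FV = PMT × [((1+r)^n − 1)/r] = 76,300 × [(1+r)^23 − 1] / r = €3,725,729.12

€3,725,729.12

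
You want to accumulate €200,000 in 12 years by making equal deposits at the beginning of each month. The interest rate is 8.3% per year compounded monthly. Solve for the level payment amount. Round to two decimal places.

Level annuity due; solve FV = PMT × [((1+r)^n − 1)/r] × (1+r) for PMT.
Periodic rate r = 0.083/12 per month; n is counted in months.
With n = 144: PMT = 200,000 / ([((1+r)^n − 1)/r] × (1+r)) = €809.01

€809.01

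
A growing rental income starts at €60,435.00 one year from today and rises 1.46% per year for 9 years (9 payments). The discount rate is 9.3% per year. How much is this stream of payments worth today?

Periodic rate r = 0.093 per year.
Growing ordinary annuity: PV = PMT₁ × [1 − ((1+g)/(1+r))^n] / (r − g) = 60,435 × [1 − ((1+0.0146)/(1+r))^9] / (r − 0.0146) = €376,356.66.

€376,356.66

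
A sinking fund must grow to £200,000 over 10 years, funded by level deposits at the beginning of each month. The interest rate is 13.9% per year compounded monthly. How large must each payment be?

Level annuity due; solve FV = PMT × [((1+r)^n − 1)/r] × (1+r) for PMT.
Periodic rate r = 0.139/12 per month; n is counted in months.
With n = 120: PMT = 200,000 / ([((1+r)^n − 1)/r] × (1+r)) = £767.75

£767.75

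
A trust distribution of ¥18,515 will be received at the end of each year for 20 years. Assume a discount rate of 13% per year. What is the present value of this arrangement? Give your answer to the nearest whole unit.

¥130,063

This is an ordinary annuity: 20 payments of ¥18,515 at the end of each year.
Periodic rate r = 0.13 per year.
PV = PMT × [(1 − (1+r)^−n)/r] = 18,515 × [1 − (1+r)^−20] / r = ¥130,063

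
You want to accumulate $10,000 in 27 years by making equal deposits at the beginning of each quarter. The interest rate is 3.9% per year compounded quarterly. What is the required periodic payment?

Level annuity due; solve FV = PMT × [((1+r)^n − 1)/r] × (1+r) for PMT.
Periodic rate r = 0.039/4 per quarter; n is counted in quarters.
With n = 108: PMT = 10,000 / ([((1+r)^n − 1)/r] × (1+r)) = $52.15

$52.15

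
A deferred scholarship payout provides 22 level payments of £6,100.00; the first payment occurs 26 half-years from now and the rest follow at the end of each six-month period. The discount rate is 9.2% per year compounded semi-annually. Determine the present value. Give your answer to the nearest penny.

Ordinary annuity of 22 payments, first payment at period 26.
Periodic rate r = 0.092/2 per half-year; n is counted in half-years.
The ordinary-annuity PV formula values the stream one period before the first payment (period 25); discount that back 25 periods:
PV₀ = 6,100 × [1 − (1+r)^−22] / r × (1+r)^−25 = £27,063.36

£27,063.36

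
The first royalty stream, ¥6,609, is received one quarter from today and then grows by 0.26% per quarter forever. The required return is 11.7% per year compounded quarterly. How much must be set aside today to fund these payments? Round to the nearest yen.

Periodic rate r = 0.117/4 per quarter.
Growing perpetuity (Gordon): PV = PMT₁ / (r − g) = 6,609 / (r − 0.0026) = ¥247,992.

¥247,992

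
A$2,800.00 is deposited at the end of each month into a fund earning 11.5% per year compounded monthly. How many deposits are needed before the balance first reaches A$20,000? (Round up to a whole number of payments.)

Periodic rate r = 0.115/12 per month; n is counted in months.
Ordinary annuity FV: 20,000 = 2,800 × [((1+r)^n − 1)/r].
(1+r)^n = 1 + 20,000 × r / 2,800, so n = ln(1 + 20,000·r/2,800) / ln(1+r) = 6.94.
Round up to a whole number of payments: n = 7.

7 payments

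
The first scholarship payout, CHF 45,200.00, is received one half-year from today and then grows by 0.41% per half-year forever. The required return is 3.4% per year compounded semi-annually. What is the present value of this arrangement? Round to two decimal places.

Periodic rate r = 0.034/2 per half-year.
Growing perpetuity (Gordon): PV = PMT₁ / (r − g) = 45,200 / (r − 0.0041) = CHF 3,503,875.97.

CHF 3,503,875.97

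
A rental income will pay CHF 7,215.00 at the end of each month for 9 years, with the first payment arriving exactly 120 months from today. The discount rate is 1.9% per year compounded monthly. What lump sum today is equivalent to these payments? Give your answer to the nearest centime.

CHF 592,895.63

Ordinary annuity of 108 payments, first payment at period 120.
Periodic rate r = 0.019/12 per month; n is counted in months.
The ordinary-annuity PV formula values the stream one period before the first payment (period 119); discount that back 119 periods:
PV₀ = 7,215 × [1 − (1+r)^−108] / r × (1+r)^−119 = CHF 592,895.63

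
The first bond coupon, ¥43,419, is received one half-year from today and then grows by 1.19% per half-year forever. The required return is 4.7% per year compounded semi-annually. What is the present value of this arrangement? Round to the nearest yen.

Periodic rate r = 0.047/2 per half-year.
Growing perpetuity (Gordon): PV = PMT₁ / (r − g) = 43,419 / (r − 0.0119) = ¥3,743,017.

¥3,743,017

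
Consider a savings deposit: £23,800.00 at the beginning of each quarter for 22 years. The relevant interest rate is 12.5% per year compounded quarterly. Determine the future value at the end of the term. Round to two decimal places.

This is an annuity due: 88 deposits of £23,800.00 at the beginning of each quarter.
Periodic rate r = 0.125/4 per quarter; n is counted in quarters.
FV = PMT × [((1+r)^n − 1)/r] × (1+r) = 23,800 × [(1+r)^88 − 1] / r × (1+r) = £10,993,900.85

£10,993,900.85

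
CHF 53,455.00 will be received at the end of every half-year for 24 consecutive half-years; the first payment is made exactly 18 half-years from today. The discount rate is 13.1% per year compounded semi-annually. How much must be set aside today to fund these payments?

CHF 217,006.32

Ordinary annuity of 24 payments, first payment at period 18.
Periodic rate r = 0.131/2 per half-year; n is counted in half-years.
The ordinary-annuity PV formula values the stream one period before the first payment (period 17); discount that back 17 periods:
PV₀ = 53,455 × [1 − (1+r)^−24] / r × (1+r)^−17 = CHF 217,006.32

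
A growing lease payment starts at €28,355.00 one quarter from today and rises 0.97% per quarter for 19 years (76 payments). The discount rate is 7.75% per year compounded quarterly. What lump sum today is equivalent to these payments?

€1,510,987.85

Periodic rate r = 0.0775/4 per quarter; n is counted in quarters.
Growing ordinary annuity: PV = PMT₁ × [1 − ((1+g)/(1+r))^n] / (r − g) = 28,355 × [1 − ((1+0.0097)/(1+r))^76] / (r − 0.0097) = €1,510,987.85.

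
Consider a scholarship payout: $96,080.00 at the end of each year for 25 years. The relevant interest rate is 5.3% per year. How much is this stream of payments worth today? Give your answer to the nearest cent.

This is an ordinary annuity: 25 payments of $96,080.00 at the end of each year.
Periodic rate r = 0.053 per year.
PV = PMT × [(1 − (1+r)^−n)/r] = 96,080 × [1 − (1+r)^−25] / r = $1,314,350.07

$1,314,350.07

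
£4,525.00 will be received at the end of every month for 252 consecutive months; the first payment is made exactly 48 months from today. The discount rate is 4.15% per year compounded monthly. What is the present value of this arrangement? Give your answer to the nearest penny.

Ordinary annuity of 252 payments, first payment at period 48.
Periodic rate r = 0.0415/12 per month; n is counted in months.
The ordinary-annuity PV formula values the stream one period before the first payment (period 47); discount that back 47 periods:
PV₀ = 4,525 × [1 − (1+r)^−252] / r × (1+r)^−47 = £646,388.79

£646,388.79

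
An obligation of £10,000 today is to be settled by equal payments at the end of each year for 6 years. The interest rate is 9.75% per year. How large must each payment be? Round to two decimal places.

Level ordinary annuity; solve PV = PMT × [(1 − (1+r)^−n)/r] for PMT.
Periodic rate r = 0.0975 per year.
With n = 6: PMT = 10,000 / ([(1 − (1+r)^−n)/r]) = £2,279.28

£2,279.28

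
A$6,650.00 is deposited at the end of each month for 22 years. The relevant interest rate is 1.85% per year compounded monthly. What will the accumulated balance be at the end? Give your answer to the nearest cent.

A$2,164,664.92

This is an ordinary annuity: 264 deposits of A$6,650.00 at the end of each month.
Periodic rate r = 0.0185/12 per month; n is counted in months.
FV = PMT × [((1+r)^n − 1)/r] = 6,650 × [(1+r)^264 − 1] / r = A$2,164,664.92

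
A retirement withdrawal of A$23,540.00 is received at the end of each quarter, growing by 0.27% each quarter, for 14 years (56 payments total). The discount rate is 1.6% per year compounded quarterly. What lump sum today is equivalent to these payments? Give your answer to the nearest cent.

A$1,267,306.93

Periodic rate r = 0.016/4 per quarter; n is counted in quarters.
Growing ordinary annuity: PV = PMT₁ × [1 − ((1+g)/(1+r))^n] / (r − g) = 23,540 × [1 − ((1+0.0027)/(1+r))^56] / (r − 0.0027) = A$1,267,306.93.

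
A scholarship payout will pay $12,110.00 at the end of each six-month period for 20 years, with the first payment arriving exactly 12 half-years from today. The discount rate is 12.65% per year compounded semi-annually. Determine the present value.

Ordinary annuity of 40 payments, first payment at period 12.
Periodic rate r = 0.1265/2 per half-year; n is counted in half-years.
The ordinary-annuity PV formula values the stream one period before the first payment (period 11); discount that back 11 periods:
PV₀ = 12,110 × [1 − (1+r)^−40] / r × (1+r)^−11 = $89,131.75

$89,131.75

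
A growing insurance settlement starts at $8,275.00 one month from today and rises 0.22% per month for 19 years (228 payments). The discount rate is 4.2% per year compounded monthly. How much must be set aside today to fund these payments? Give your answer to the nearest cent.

$1,628,797.04

Periodic rate r = 0.042/12 per month; n is counted in months.
Growing ordinary annuity: PV = PMT₁ × [1 − ((1+g)/(1+r))^n] / (r − g) = 8,275 × [1 − ((1+0.0022)/(1+r))^228] / (r − 0.0022) = $1,628,797.04.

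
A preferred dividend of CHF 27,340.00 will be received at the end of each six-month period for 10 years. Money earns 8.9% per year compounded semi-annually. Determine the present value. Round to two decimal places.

CHF 357,182.82

This is an ordinary annuity: 20 payments of CHF 27,340.00 at the end of each six-month period.
Periodic rate r = 0.089/2 per half-year; n is counted in half-years.
PV = PMT × [(1 − (1+r)^−n)/r] = 27,340 × [1 − (1+r)^−20] / r = CHF 357,182.82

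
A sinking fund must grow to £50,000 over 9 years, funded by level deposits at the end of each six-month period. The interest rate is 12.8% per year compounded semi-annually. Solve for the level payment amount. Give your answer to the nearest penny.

£1,557.51

Level ordinary annuity; solve FV = PMT × [((1+r)^n − 1)/r] for PMT.
Periodic rate r = 0.128/2 per half-year; n is counted in half-years.
With n = 18: PMT = 50,000 / ([((1+r)^n − 1)/r]) = £1,557.51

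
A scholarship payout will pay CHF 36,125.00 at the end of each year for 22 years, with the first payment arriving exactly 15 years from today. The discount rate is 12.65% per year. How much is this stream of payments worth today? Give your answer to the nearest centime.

Ordinary annuity of 22 payments, first payment at period 15.
Periodic rate r = 0.1265 per year.
The ordinary-annuity PV formula values the stream one period before the first payment (period 14); discount that back 14 periods:
PV₀ = 36,125 × [1 − (1+r)^−22] / r × (1+r)^−14 = CHF 49,965.60

CHF 49,965.60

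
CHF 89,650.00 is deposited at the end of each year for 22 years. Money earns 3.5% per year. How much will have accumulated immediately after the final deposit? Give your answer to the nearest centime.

CHF 2,898,286.08

This is an ordinary annuity: 22 deposits of CHF 89,650.00 at the end of each year.
Periodic rate r = 0.035 per year.
FV = PMT × [((1+r)^n − 1)/r] = 89,650 × [(1+r)^22 − 1] / r = CHF 2,898,286.08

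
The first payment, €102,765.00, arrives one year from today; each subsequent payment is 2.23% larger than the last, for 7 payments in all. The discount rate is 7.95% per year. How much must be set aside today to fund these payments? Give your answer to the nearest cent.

Periodic rate r = 0.0795 per year.
Growing ordinary annuity: PV = PMT₁ × [1 − ((1+g)/(1+r))^n] / (r − g) = 102,765 × [1 − ((1+0.0223)/(1+r))^7] / (r − 0.0223) = €569,323.51.

€569,323.51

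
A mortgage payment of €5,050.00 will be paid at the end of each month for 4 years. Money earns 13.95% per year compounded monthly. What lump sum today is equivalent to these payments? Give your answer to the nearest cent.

This is an ordinary annuity: 48 payments of €5,050.00 at the end of each month.
Periodic rate r = 0.1395/12 per month; n is counted in months.
PV = PMT × [(1 − (1+r)^−n)/r] = 5,050 × [1 − (1+r)^−48] / r = €184,972.19

€184,972.19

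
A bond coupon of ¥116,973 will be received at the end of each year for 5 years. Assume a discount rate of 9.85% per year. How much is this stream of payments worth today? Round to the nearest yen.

¥445,124

This is an ordinary annuity: 5 payments of ¥116,973 at the end of each year.
Periodic rate r = 0.0985 per year.
PV = PMT × [(1 − (1+r)^−n)/r] = 116,973 × [1 − (1+r)^−5] / r = ¥445,124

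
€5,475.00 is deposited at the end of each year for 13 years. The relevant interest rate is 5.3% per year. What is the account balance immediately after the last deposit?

€98,849.66

This is an ordinary annuity: 13 deposits of €5,475.00 at the end of each year.
Periodic rate r = 0.053 per year.
FV = PMT × [((1+r)^n − 1)/r] = 5,475 × [(1+r)^13 − 1] / r = €98,849.66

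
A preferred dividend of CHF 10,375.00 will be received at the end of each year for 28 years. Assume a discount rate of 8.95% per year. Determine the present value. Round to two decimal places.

CHF 105,406.95

This is an ordinary annuity: 28 payments of CHF 10,375.00 at the end of each year.
Periodic rate r = 0.0895 per year.
PV = PMT × [(1 − (1+r)^−n)/r] = 10,375 × [1 − (1+r)^−28] / r = CHF 105,406.95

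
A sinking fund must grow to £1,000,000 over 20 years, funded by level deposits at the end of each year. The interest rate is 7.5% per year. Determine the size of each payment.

£23,092.19

Level ordinary annuity; solve FV = PMT × [((1+r)^n − 1)/r] for PMT.
Periodic rate r = 0.075 per year.
With n = 20: PMT = 1,000,000 / ([((1+r)^n − 1)/r]) = £23,092.19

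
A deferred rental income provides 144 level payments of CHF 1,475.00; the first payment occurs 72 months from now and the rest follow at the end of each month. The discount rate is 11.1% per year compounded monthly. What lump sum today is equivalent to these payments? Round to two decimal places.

Ordinary annuity of 144 payments, first payment at period 72.
Periodic rate r = 0.111/12 per month; n is counted in months.
The ordinary-annuity PV formula values the stream one period before the first payment (period 71); discount that back 71 periods:
PV₀ = 1,475 × [1 − (1+r)^−144] / r × (1+r)^−71 = CHF 60,910.05

CHF 60,910.05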